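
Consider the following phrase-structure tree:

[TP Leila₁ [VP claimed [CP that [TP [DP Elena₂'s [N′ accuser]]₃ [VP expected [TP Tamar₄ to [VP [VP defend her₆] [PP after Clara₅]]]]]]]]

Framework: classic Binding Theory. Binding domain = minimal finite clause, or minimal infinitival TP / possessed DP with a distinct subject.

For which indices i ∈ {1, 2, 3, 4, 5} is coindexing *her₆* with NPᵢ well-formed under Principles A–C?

{1, 2, 3, 5}

*her* is a pronoun, so Principle B applies: it must be free in its binding domain.
Binding domain of *her₆*: the embedded TP, whose subject is Tamar₄.
*Leila₁* c-commands the pronoun but from outside its binding domain, and is not c-commanded by it → coindexation permitted.
*Elena₂* and the pronoun do not c-command one another → neither Principle B nor Principle C is at stake; coindexation permitted.
*[Elena₂'s accuser]₃* c-commands the pronoun but from outside its binding domain, and is not c-commanded by it → coindexation permitted.
*Tamar₄* c-commands the pronoun within its binding domain → coindexation would violate Principle B.
*Clara₅* and the pronoun do not c-command one another → neither Principle B nor Principle C is at stake; coindexation permitted.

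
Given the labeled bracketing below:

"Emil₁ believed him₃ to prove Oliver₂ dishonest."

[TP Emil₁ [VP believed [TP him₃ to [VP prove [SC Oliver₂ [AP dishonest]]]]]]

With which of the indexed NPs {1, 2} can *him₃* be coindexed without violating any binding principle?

*him* is a pronoun, so Principle B applies: it must be free in its binding domain.
Binding domain of *him₃*: the matrix TP, whose subject is Emil₁.
*Emil₁* c-commands the pronoun within its binding domain → coindexation would violate Principle B.
*Oliver₂*: the pronoun c-commands this R-expression → coindexation would violate Principle C on *Oliver₂*.

none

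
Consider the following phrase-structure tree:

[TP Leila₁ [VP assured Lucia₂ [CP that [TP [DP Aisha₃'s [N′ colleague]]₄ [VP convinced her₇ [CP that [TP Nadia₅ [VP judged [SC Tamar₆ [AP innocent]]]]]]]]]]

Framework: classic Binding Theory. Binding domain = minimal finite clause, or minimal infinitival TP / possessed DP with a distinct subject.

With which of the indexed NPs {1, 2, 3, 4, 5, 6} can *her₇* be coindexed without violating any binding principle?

*her* is a pronoun, so Principle B applies: it must be free in its binding domain.
Binding domain of *her₇*: the embedded TP, whose subject is [Aisha₃'s colleague]₄.
*Leila₁* c-commands the pronoun but from outside its binding domain, and is not c-commanded by it → coindexation permitted.
*Lucia₂* c-commands the pronoun but from outside its binding domain, and is not c-commanded by it → coindexation permitted.
*Aisha₃* and the pronoun do not c-command one another → neither Principle B nor Principle C is at stake; coindexation permitted.
*[Aisha₃'s colleague]₄* c-commands the pronoun within its binding domain → coindexation would violate Principle B.
*Nadia₅*: the pronoun c-commands this R-expression → coindexation would violate Principle C on *Nadia₅*.
*Tamar₆*: the pronoun c-commands this R-expression → coindexation would violate Principle C on *Tamar₆*.

{1, 2, 3}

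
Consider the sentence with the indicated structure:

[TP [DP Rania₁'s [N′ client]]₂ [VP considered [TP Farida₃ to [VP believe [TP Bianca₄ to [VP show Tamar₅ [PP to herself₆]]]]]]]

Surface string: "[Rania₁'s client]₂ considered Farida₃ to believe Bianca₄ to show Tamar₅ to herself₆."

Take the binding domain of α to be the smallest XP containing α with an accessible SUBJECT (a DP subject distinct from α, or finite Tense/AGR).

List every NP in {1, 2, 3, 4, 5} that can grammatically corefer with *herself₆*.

{4, 5}

*herself* is an anaphor, so Principle A applies: it must be bound in its binding domain.
Binding domain of *herself₆*: the embedded TP, whose subject is Bianca₄.
*Rania₁* does not c-command the anaphor → cannot bind it.
*[Rania₁'s client]₂* c-commands the anaphor but is outside its binding domain → cannot satisfy Principle A.
*Farida₃* c-commands the anaphor but is outside its binding domain → cannot satisfy Principle A.
*Bianca₄* c-commands the anaphor within its binding domain → licit binder.
*Tamar₅* c-commands the anaphor within its binding domain → licit binder.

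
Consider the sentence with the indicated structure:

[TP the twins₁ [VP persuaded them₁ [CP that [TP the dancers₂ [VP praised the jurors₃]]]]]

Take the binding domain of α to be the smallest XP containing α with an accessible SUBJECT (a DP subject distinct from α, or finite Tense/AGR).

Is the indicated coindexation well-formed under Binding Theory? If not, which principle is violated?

The two coindexed NPs are *the twins₁* and *them₁*.
*them₁* is a pronoun. Its binding domain is the matrix TP, whose subject is the twins₁.
*the twins₁* c-commands it within that domain and carries the same index.
The pronoun is locally bound → Principle B violation.

Principle B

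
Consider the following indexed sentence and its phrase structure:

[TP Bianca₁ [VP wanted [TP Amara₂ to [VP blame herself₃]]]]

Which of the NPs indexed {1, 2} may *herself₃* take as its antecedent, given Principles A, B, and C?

*herself* is an anaphor, so Principle A applies: it must be bound in its binding domain.
Binding domain of *herself₃*: the embedded TP, whose subject is Amara₂.
*Bianca₁* c-commands the anaphor but is outside its binding domain → cannot satisfy Principle A.
*Amara₂* c-commands the anaphor within its binding domain → licit binder.

{2}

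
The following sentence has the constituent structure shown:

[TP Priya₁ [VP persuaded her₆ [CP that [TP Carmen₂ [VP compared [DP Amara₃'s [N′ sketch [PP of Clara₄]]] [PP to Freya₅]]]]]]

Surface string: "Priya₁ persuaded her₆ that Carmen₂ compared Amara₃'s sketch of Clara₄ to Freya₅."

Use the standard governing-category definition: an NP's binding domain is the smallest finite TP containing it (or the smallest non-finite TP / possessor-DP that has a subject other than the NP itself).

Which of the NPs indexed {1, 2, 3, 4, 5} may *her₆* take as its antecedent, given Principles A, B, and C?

none

*her* is a pronoun, so Principle B applies: it must be free in its binding domain.
Binding domain of *her₆*: the matrix TP, whose subject is Priya₁.
*Priya₁* c-commands the pronoun within its binding domain → coindexation would violate Principle B.
*Carmen₂*: the pronoun c-commands this R-expression → coindexation would violate Principle C on *Carmen₂*.
*Amara₃*: the pronoun c-commands this R-expression → coindexation would violate Principle C on *Amara₃*.
*Clara₄*: the pronoun c-commands this R-expression → coindexation would violate Principle C on *Clara₄*.
*Freya₅*: the pronoun c-commands this R-expression → coindexation would violate Principle C on *Freya₅*.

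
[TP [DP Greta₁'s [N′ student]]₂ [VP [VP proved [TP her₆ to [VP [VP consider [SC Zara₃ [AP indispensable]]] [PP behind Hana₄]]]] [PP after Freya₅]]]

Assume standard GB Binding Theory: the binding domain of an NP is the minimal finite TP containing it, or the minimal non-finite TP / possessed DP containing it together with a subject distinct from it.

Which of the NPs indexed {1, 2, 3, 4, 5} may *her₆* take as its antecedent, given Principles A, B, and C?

*her* is a pronoun, so Principle B applies: it must be free in its binding domain.
Binding domain of *her₆*: the matrix TP, whose subject is [Greta₁'s student]₂.
*Greta₁* and the pronoun do not c-command one another → neither Principle B nor Principle C is at stake; coindexation permitted.
*[Greta₁'s student]₂* c-commands the pronoun within its binding domain → coindexation would violate Principle B.
*Zara₃*: the pronoun c-commands this R-expression → coindexation would violate Principle C on *Zara₃*.
*Hana₄*: the pronoun c-commands this R-expression → coindexation would violate Principle C on *Hana₄*.
*Freya₅* and the pronoun do not c-command one another → neither Principle B nor Principle C is at stake; coindexation permitted.

{1, 5}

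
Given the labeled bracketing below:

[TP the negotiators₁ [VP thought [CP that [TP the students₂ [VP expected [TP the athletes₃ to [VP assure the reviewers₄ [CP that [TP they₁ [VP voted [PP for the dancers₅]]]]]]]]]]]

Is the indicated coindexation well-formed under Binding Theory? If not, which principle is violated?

grammatical

The two coindexed NPs are *the negotiators₁* and *they₁*.
*they₁* is a pronoun; nothing c-commands it within its binding domain (the embedded TP.), so Principle B holds trivially.
*the negotiators₁* is an R-expression; *they₁* does not c-command it, and no other NP shares its index, so Principle C is satisfied.
All principles are respected.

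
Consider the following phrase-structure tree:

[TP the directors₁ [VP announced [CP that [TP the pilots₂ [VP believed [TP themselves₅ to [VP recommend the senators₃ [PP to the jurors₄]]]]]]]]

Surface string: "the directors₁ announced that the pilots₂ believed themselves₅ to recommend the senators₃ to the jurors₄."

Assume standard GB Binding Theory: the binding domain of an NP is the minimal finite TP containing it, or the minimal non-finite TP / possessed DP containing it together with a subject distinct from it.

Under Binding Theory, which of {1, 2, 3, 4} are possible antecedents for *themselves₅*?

*themselves* is an anaphor, so Principle A applies: it must be bound in its binding domain.
Binding domain of *themselves₅*: the embedded TP, whose subject is the pilots₂.
*the directors₁* c-commands the anaphor but is outside its binding domain → cannot satisfy Principle A.
*the pilots₂* c-commands the anaphor within its binding domain → licit binder.
*the senators₃* does not c-command the anaphor → cannot bind it.
*the jurors₄* does not c-command the anaphor → cannot bind it.

{2}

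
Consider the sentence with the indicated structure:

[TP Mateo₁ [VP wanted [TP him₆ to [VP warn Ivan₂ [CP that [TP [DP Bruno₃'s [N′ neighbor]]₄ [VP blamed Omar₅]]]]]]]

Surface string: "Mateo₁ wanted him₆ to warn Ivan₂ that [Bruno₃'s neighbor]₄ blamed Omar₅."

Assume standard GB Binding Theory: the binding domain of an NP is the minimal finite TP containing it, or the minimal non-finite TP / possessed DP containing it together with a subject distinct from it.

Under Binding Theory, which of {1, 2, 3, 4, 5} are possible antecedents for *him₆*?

none

*him* is a pronoun, so Principle B applies: it must be free in its binding domain.
Binding domain of *him₆*: the matrix TP, whose subject is Mateo₁.
*Mateo₁* c-commands the pronoun within its binding domain → coindexation would violate Principle B.
*Ivan₂*: the pronoun c-commands this R-expression → coindexation would violate Principle C on *Ivan₂*.
*Bruno₃*: the pronoun c-commands this R-expression → coindexation would violate Principle C on *Bruno₃*.
*[Bruno₃'s neighbor]₄*: the pronoun c-commands this R-expression → coindexation would violate Principle C on *[Bruno₃'s neighbor]₄*.
*Omar₅*: the pronoun c-commands this R-expression → coindexation would violate Principle C on *Omar₅*.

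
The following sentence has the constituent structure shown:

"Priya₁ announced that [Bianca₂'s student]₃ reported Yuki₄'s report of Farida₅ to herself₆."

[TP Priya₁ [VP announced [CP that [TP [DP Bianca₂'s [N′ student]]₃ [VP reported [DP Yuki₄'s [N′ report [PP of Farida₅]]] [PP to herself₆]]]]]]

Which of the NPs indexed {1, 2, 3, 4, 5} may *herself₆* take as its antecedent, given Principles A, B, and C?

{3}

*herself* is an anaphor, so Principle A applies: it must be bound in its binding domain.
Binding domain of *herself₆*: the embedded TP, whose subject is [Bianca₂'s student]₃.
*Priya₁* c-commands the anaphor but is outside its binding domain → cannot satisfy Principle A.
*Bianca₂* does not c-command the anaphor → cannot bind it.
*[Bianca₂'s student]₃* c-commands the anaphor within its binding domain → licit binder.
*Yuki₄* does not c-command the anaphor → cannot bind it.
*Farida₅* does not c-command the anaphor → cannot bind it.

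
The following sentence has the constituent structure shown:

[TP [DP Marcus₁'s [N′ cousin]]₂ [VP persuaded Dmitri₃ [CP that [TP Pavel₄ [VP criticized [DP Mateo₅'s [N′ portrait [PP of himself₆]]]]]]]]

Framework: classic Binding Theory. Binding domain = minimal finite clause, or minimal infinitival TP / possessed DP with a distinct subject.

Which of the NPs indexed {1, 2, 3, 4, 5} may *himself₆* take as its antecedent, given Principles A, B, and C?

*himself* is an anaphor, so Principle A applies: it must be bound in its binding domain.
Binding domain of *himself₆*: the possessed DP, whose subject is Mateo₅.
*Marcus₁* does not c-command the anaphor → cannot bind it.
*[Marcus₁'s cousin]₂* c-commands the anaphor but is outside its binding domain → cannot satisfy Principle A.
*Dmitri₃* c-commands the anaphor but is outside its binding domain → cannot satisfy Principle A.
*Pavel₄* c-commands the anaphor but is outside its binding domain → cannot satisfy Principle A.
*Mateo₅* c-commands the anaphor within its binding domain → licit binder.

{5}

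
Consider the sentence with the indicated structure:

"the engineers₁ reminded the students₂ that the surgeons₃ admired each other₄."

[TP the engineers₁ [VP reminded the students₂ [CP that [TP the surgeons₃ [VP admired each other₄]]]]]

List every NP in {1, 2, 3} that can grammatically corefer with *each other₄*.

*each other* is an anaphor, so Principle A applies: it must be bound in its binding domain.
Binding domain of *each other₄*: the embedded TP, whose subject is the surgeons₃.
*the engineers₁* c-commands the anaphor but is outside its binding domain → cannot satisfy Principle A.
*the students₂* c-commands the anaphor but is outside its binding domain → cannot satisfy Principle A.
*the surgeons₃* c-commands the anaphor within its binding domain → licit binder.

{3}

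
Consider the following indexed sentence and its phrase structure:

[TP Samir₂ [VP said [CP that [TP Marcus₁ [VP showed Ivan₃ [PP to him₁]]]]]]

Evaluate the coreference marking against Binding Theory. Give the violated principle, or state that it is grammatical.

The two coindexed NPs are *Marcus₁* and *him₁*.
*him₁* is a pronoun. Its binding domain is the embedded TP, whose subject is Marcus₁.
*Marcus₁* c-commands it within that domain and carries the same index.
The pronoun is locally bound → Principle B violation.

Principle B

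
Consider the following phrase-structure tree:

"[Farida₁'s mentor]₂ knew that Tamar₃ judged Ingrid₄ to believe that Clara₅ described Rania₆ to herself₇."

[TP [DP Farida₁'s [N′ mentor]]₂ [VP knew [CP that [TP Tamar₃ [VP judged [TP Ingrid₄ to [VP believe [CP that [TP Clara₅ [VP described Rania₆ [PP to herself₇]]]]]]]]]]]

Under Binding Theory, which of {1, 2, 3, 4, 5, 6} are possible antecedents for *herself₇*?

{5, 6}

*herself* is an anaphor, so Principle A applies: it must be bound in its binding domain.
Binding domain of *herself₇*: the embedded TP, whose subject is Clara₅.
*Farida₁* does not c-command the anaphor → cannot bind it.
*[Farida₁'s mentor]₂* c-commands the anaphor but is outside its binding domain → cannot satisfy Principle A.
*Tamar₃* c-commands the anaphor but is outside its binding domain → cannot satisfy Principle A.
*Ingrid₄* c-commands the anaphor but is outside its binding domain → cannot satisfy Principle A.
*Clara₅* c-commands the anaphor within its binding domain → licit binder.
*Rania₆* c-commands the anaphor within its binding domain → licit binder.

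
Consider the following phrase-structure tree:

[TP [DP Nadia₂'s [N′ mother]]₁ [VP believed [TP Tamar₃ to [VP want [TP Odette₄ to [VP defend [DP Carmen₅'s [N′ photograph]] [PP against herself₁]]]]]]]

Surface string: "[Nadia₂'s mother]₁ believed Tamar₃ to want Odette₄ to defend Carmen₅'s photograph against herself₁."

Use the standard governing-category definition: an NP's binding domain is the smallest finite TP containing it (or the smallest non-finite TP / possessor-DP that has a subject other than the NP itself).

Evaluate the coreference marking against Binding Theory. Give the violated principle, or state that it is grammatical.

The two coindexed NPs are *[Nadia₂'s mother]₁* and *herself₁*.
*herself₁* is an anaphor. Principle A requires it to be bound within its binding domain — the embedded TP, whose subject is Odette₄.
Within that domain it is c-commanded by *Odette₄*, which does not share its index.
*[Nadia₂'s mother]₁* does c-command the anaphor, but from outside its binding domain.
The anaphor is unbound in its domain → Principle A violation.

Principle A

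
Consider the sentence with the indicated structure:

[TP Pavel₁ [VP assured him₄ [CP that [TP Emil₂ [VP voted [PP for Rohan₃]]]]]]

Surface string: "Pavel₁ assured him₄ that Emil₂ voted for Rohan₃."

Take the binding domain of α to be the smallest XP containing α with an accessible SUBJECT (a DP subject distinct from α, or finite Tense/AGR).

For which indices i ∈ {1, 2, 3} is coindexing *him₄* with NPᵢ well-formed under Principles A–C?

*him* is a pronoun, so Principle B applies: it must be free in its binding domain.
Binding domain of *him₄*: the matrix TP, whose subject is Pavel₁.
*Pavel₁* c-commands the pronoun within its binding domain → coindexation would violate Principle B.
*Emil₂*: the pronoun c-commands this R-expression → coindexation would violate Principle C on *Emil₂*.
*Rohan₃*: the pronoun c-commands this R-expression → coindexation would violate Principle C on *Rohan₃*.

none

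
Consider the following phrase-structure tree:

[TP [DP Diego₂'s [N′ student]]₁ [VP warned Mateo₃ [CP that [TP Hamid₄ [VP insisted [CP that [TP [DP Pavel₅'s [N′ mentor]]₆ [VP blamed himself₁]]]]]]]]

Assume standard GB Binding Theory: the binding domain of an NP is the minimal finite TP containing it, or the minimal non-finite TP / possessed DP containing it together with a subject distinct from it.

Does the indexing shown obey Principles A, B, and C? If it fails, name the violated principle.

The two coindexed NPs are *[Diego₂'s student]₁* and *himself₁*.
*himself₁* is an anaphor. Principle A requires it to be bound within its binding domain — the embedded TP, whose subject is [Pavel₅'s mentor]₆.
Within that domain it is c-commanded by *[Pavel₅'s mentor]₆*, which does not share its index.
*[Diego₂'s student]₁* does c-command the anaphor, but from outside its binding domain.
The anaphor is unbound in its domain → Principle A violation.

Principle A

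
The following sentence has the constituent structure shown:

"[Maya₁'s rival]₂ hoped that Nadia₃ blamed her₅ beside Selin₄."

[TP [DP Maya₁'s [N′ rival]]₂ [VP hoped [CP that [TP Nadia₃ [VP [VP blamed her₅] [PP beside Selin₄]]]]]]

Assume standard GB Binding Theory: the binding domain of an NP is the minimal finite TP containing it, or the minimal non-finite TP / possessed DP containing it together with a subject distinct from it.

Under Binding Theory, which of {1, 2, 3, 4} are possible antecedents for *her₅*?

*her* is a pronoun, so Principle B applies: it must be free in its binding domain.
Binding domain of *her₅*: the embedded TP, whose subject is Nadia₃.
*Maya₁* and the pronoun do not c-command one another → neither Principle B nor Principle C is at stake; coindexation permitted.
*[Maya₁'s rival]₂* c-commands the pronoun but from outside its binding domain, and is not c-commanded by it → coindexation permitted.
*Nadia₃* c-commands the pronoun within its binding domain → coindexation would violate Principle B.
*Selin₄* and the pronoun do not c-command one another → neither Principle B nor Principle C is at stake; coindexation permitted.

{1, 2, 4}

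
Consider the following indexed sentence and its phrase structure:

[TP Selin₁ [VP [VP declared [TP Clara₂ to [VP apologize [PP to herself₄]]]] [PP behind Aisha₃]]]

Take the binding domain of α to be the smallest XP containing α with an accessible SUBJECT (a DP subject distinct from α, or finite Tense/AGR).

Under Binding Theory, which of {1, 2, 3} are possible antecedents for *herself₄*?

{2}

*herself* is an anaphor, so Principle A applies: it must be bound in its binding domain.
Binding domain of *herself₄*: the embedded TP, whose subject is Clara₂.
*Selin₁* c-commands the anaphor but is outside its binding domain → cannot satisfy Principle A.
*Clara₂* c-commands the anaphor within its binding domain → licit binder.
*Aisha₃* does not c-command the anaphor → cannot bind it.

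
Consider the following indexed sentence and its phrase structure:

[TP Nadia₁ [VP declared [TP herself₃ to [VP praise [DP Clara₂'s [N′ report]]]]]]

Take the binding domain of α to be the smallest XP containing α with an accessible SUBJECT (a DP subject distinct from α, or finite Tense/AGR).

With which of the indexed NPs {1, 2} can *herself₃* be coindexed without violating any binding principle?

{1}

*herself* is an anaphor, so Principle A applies: it must be bound in its binding domain.
Binding domain of *herself₃*: the matrix TP, whose subject is Nadia₁.
*Nadia₁* c-commands the anaphor within its binding domain → licit binder.
*Clara₂* does not c-command the anaphor → cannot bind it.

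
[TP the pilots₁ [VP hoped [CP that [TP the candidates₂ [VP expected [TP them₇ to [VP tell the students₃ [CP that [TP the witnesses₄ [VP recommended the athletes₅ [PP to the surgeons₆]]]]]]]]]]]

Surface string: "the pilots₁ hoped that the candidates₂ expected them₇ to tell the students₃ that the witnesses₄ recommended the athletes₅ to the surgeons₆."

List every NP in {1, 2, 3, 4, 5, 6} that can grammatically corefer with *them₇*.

{1}

*them* is a pronoun, so Principle B applies: it must be free in its binding domain.
Binding domain of *them₇*: the embedded TP, whose subject is the candidates₂.
*the pilots₁* c-commands the pronoun but from outside its binding domain, and is not c-commanded by it → coindexation permitted.
*the candidates₂* c-commands the pronoun within its binding domain → coindexation would violate Principle B.
*the students₃*: the pronoun c-commands this R-expression → coindexation would violate Principle C on *the students₃*.
*the witnesses₄*: the pronoun c-commands this R-expression → coindexation would violate Principle C on *the witnesses₄*.
*the athletes₅*: the pronoun c-commands this R-expression → coindexation would violate Principle C on *the athletes₅*.
*the surgeons₆*: the pronoun c-commands this R-expression → coindexation would violate Principle C on *the surgeons₆*.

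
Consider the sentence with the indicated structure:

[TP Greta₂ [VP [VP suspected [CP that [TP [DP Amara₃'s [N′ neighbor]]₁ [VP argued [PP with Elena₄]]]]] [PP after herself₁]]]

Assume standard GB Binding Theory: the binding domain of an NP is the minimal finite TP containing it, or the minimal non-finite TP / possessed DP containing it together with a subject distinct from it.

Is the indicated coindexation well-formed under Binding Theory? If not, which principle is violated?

The two coindexed NPs are *[Amara₃'s neighbor]₁* and *herself₁*.
*herself₁* is an anaphor. Principle A requires it to be bound within its binding domain — the matrix TP, whose subject is Greta₂.
Within that domain it is c-commanded by *Greta₂*, which does not share its index.
*[Amara₃'s neighbor]₁* does not c-command the anaphor at all.
The anaphor is unbound in its domain → Principle A violation.

Principle A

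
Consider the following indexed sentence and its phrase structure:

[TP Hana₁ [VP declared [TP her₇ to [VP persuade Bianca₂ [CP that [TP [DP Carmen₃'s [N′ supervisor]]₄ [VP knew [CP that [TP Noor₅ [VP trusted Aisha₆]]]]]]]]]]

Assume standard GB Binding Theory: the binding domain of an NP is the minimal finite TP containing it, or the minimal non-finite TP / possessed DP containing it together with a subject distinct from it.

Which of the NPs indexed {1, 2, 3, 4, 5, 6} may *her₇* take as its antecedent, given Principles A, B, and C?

*her* is a pronoun, so Principle B applies: it must be free in its binding domain.
Binding domain of *her₇*: the matrix TP, whose subject is Hana₁.
*Hana₁* c-commands the pronoun within its binding domain → coindexation would violate Principle B.
*Bianca₂*: the pronoun c-commands this R-expression → coindexation would violate Principle C on *Bianca₂*.
*Carmen₃*: the pronoun c-commands this R-expression → coindexation would violate Principle C on *Carmen₃*.
*[Carmen₃'s supervisor]₄*: the pronoun c-commands this R-expression → coindexation would violate Principle C on *[Carmen₃'s supervisor]₄*.
*Noor₅*: the pronoun c-commands this R-expression → coindexation would violate Principle C on *Noor₅*.
*Aisha₆*: the pronoun c-commands this R-expression → coindexation would violate Principle C on *Aisha₆*.

none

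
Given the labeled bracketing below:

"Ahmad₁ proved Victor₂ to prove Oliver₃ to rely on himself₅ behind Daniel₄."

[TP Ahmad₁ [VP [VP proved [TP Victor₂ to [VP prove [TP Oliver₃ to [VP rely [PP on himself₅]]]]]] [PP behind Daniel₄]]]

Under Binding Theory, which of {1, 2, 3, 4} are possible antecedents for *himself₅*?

{3}

*himself* is an anaphor, so Principle A applies: it must be bound in its binding domain.
Binding domain of *himself₅*: the embedded TP, whose subject is Oliver₃.
*Ahmad₁* c-commands the anaphor but is outside its binding domain → cannot satisfy Principle A.
*Victor₂* c-commands the anaphor but is outside its binding domain → cannot satisfy Principle A.
*Oliver₃* c-commands the anaphor within its binding domain → licit binder.
*Daniel₄* does not c-command the anaphor → cannot bind it.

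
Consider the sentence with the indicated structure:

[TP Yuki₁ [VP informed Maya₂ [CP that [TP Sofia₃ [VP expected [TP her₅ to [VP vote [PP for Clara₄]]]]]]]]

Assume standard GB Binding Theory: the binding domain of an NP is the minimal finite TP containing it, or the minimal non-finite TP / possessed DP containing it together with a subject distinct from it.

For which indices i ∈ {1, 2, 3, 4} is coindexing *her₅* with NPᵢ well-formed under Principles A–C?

*her* is a pronoun, so Principle B applies: it must be free in its binding domain.
Binding domain of *her₅*: the embedded TP, whose subject is Sofia₃.
*Yuki₁* c-commands the pronoun but from outside its binding domain, and is not c-commanded by it → coindexation permitted.
*Maya₂* c-commands the pronoun but from outside its binding domain, and is not c-commanded by it → coindexation permitted.
*Sofia₃* c-commands the pronoun within its binding domain → coindexation would violate Principle B.
*Clara₄*: the pronoun c-commands this R-expression → coindexation would violate Principle C on *Clara₄*.

{1, 2}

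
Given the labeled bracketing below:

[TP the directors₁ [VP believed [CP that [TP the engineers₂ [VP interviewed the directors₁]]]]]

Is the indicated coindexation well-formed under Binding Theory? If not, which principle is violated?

The two coindexed NPs are *the directors₁* (the higher occurrence) and *the directors₁* (the lower occurrence).
*the directors₁* (the lower occurrence) is an R-expression. Principle C requires it to be free everywhere.
*the directors₁* (the higher occurrence) c-commands it and carries the same index.
The R-expression is bound → Principle C violation.

Principle C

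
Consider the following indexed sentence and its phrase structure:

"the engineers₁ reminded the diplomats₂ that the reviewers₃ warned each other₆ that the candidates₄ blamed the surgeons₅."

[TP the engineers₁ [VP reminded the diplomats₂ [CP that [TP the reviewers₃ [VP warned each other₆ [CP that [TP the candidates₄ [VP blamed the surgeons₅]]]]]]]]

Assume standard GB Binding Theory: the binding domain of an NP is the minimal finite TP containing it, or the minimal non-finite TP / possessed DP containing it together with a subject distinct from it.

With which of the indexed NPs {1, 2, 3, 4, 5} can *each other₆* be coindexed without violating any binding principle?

*each other* is an anaphor, so Principle A applies: it must be bound in its binding domain.
Binding domain of *each other₆*: the embedded TP, whose subject is the reviewers₃.
*the engineers₁* c-commands the anaphor but is outside its binding domain → cannot satisfy Principle A.
*the diplomats₂* c-commands the anaphor but is outside its binding domain → cannot satisfy Principle A.
*the reviewers₃* c-commands the anaphor within its binding domain → licit binder.
*the candidates₄* does not c-command the anaphor → cannot bind it.
*the surgeons₅* does not c-command the anaphor → cannot bind it.

{3}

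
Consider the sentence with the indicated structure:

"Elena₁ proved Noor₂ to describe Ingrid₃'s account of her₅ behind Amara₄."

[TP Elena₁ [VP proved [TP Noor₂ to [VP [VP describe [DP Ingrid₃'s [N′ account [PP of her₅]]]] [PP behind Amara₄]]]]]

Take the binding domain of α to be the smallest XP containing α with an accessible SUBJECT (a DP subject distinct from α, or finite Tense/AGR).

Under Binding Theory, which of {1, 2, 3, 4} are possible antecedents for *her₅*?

*her* is a pronoun, so Principle B applies: it must be free in its binding domain.
Binding domain of *her₅*: the possessed DP, whose subject is Ingrid₃.
*Elena₁* c-commands the pronoun but from outside its binding domain, and is not c-commanded by it → coindexation permitted.
*Noor₂* c-commands the pronoun but from outside its binding domain, and is not c-commanded by it → coindexation permitted.
*Ingrid₃* c-commands the pronoun within its binding domain → coindexation would violate Principle B.
*Amara₄* and the pronoun do not c-command one another → neither Principle B nor Principle C is at stake; coindexation permitted.

{1, 2, 4}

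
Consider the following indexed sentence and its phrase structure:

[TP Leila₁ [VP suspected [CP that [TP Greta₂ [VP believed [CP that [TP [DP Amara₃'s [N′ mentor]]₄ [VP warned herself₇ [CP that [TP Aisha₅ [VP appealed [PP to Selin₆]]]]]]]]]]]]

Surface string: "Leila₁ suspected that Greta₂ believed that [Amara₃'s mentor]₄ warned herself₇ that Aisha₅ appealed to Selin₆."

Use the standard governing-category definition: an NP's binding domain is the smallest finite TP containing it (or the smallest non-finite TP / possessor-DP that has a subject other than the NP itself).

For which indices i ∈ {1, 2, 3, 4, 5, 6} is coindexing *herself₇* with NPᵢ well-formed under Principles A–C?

*herself* is an anaphor, so Principle A applies: it must be bound in its binding domain.
Binding domain of *herself₇*: the embedded TP, whose subject is [Amara₃'s mentor]₄.
*Leila₁* c-commands the anaphor but is outside its binding domain → cannot satisfy Principle A.
*Greta₂* c-commands the anaphor but is outside its binding domain → cannot satisfy Principle A.
*Amara₃* does not c-command the anaphor → cannot bind it.
*[Amara₃'s mentor]₄* c-commands the anaphor within its binding domain → licit binder.
*Aisha₅* does not c-command the anaphor → cannot bind it.
*Selin₆* does not c-command the anaphor → cannot bind it.

{4}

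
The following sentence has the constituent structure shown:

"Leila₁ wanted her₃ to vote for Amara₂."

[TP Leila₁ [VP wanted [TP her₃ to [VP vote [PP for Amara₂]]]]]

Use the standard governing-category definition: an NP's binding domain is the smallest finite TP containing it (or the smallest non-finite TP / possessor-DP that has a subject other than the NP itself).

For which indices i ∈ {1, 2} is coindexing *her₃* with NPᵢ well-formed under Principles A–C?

*her* is a pronoun, so Principle B applies: it must be free in its binding domain.
Binding domain of *her₃*: the matrix TP, whose subject is Leila₁.
*Leila₁* c-commands the pronoun within its binding domain → coindexation would violate Principle B.
*Amara₂*: the pronoun c-commands this R-expression → coindexation would violate Principle C on *Amara₂*.

none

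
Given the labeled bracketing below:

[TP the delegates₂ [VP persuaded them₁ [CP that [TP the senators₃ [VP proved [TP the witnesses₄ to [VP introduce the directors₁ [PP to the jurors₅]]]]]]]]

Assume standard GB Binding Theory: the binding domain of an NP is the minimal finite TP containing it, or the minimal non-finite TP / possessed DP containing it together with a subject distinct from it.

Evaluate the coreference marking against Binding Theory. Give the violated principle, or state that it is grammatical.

The two coindexed NPs are *them₁* and *the directors₁*.
*the directors₁* is an R-expression. Principle C requires it to be free everywhere.
*them₁* c-commands it and carries the same index.
The R-expression is bound → Principle C violation.

Principle C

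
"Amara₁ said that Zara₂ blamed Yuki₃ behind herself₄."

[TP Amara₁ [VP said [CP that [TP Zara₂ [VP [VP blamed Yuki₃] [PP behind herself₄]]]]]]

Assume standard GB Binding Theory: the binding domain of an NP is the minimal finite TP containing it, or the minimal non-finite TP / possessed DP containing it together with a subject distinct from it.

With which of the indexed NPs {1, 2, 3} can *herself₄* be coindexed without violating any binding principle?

*herself* is an anaphor, so Principle A applies: it must be bound in its binding domain.
Binding domain of *herself₄*: the embedded TP, whose subject is Zara₂.
*Amara₁* c-commands the anaphor but is outside its binding domain → cannot satisfy Principle A.
*Zara₂* c-commands the anaphor within its binding domain → licit binder.
*Yuki₃* does not c-command the anaphor → cannot bind it.

{2}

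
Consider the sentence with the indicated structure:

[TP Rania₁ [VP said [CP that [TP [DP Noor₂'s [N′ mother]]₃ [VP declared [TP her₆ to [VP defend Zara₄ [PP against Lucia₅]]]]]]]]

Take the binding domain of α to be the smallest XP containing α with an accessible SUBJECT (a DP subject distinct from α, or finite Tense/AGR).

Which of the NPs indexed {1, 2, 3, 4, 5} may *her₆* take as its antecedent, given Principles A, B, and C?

*her* is a pronoun, so Principle B applies: it must be free in its binding domain.
Binding domain of *her₆*: the embedded TP, whose subject is [Noor₂'s mother]₃.
*Rania₁* c-commands the pronoun but from outside its binding domain, and is not c-commanded by it → coindexation permitted.
*Noor₂* and the pronoun do not c-command one another → neither Principle B nor Principle C is at stake; coindexation permitted.
*[Noor₂'s mother]₃* c-commands the pronoun within its binding domain → coindexation would violate Principle B.
*Zara₄*: the pronoun c-commands this R-expression → coindexation would violate Principle C on *Zara₄*.
*Lucia₅*: the pronoun c-commands this R-expression → coindexation would violate Principle C on *Lucia₅*.

{1, 2}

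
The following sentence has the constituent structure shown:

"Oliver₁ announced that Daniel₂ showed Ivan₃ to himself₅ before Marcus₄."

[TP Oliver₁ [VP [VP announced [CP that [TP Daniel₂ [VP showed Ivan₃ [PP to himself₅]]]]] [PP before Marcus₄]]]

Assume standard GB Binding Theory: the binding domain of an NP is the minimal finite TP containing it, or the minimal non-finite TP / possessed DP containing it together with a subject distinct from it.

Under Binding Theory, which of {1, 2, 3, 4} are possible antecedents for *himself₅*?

{2, 3}

*himself* is an anaphor, so Principle A applies: it must be bound in its binding domain.
Binding domain of *himself₅*: the embedded TP, whose subject is Daniel₂.
*Oliver₁* c-commands the anaphor but is outside its binding domain → cannot satisfy Principle A.
*Daniel₂* c-commands the anaphor within its binding domain → licit binder.
*Ivan₃* c-commands the anaphor within its binding domain → licit binder.
*Marcus₄* does not c-command the anaphor → cannot bind it.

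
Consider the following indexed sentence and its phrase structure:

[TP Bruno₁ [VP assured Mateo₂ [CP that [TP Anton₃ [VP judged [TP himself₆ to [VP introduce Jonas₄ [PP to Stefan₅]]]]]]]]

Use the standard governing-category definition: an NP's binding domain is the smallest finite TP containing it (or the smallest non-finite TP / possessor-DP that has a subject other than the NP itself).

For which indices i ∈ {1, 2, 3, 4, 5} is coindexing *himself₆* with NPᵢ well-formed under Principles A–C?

*himself* is an anaphor, so Principle A applies: it must be bound in its binding domain.
Binding domain of *himself₆*: the embedded TP, whose subject is Anton₃.
*Bruno₁* c-commands the anaphor but is outside its binding domain → cannot satisfy Principle A.
*Mateo₂* c-commands the anaphor but is outside its binding domain → cannot satisfy Principle A.
*Anton₃* c-commands the anaphor within its binding domain → licit binder.
*Jonas₄* does not c-command the anaphor → cannot bind it.
*Stefan₅* does not c-command the anaphor → cannot bind it.

{3}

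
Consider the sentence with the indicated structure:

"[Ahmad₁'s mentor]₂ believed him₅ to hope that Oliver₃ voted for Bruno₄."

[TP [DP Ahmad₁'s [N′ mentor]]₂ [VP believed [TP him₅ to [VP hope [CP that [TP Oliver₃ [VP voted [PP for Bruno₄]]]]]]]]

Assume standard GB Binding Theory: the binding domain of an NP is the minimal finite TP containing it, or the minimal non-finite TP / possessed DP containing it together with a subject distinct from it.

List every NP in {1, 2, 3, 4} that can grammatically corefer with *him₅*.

*him* is a pronoun, so Principle B applies: it must be free in its binding domain.
Binding domain of *him₅*: the matrix TP, whose subject is [Ahmad₁'s mentor]₂.
*Ahmad₁* and the pronoun do not c-command one another → neither Principle B nor Principle C is at stake; coindexation permitted.
*[Ahmad₁'s mentor]₂* c-commands the pronoun within its binding domain → coindexation would violate Principle B.
*Oliver₃*: the pronoun c-commands this R-expression → coindexation would violate Principle C on *Oliver₃*.
*Bruno₄*: the pronoun c-commands this R-expression → coindexation would violate Principle C on *Bruno₄*.

{1}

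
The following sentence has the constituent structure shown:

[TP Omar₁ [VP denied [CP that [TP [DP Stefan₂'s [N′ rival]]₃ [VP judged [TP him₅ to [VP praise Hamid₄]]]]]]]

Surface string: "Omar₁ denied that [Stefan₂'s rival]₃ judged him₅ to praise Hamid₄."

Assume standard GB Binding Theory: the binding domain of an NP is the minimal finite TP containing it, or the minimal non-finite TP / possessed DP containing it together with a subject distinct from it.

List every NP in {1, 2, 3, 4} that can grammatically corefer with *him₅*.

*him* is a pronoun, so Principle B applies: it must be free in its binding domain.
Binding domain of *him₅*: the embedded TP, whose subject is [Stefan₂'s rival]₃.
*Omar₁* c-commands the pronoun but from outside its binding domain, and is not c-commanded by it → coindexation permitted.
*Stefan₂* and the pronoun do not c-command one another → neither Principle B nor Principle C is at stake; coindexation permitted.
*[Stefan₂'s rival]₃* c-commands the pronoun within its binding domain → coindexation would violate Principle B.
*Hamid₄*: the pronoun c-commands this R-expression → coindexation would violate Principle C on *Hamid₄*.

{1, 2}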